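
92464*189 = 17475696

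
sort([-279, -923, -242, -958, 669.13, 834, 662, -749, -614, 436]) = [-958, -923, -749, -614, -279, -242, 436, 662, 669.13, 834]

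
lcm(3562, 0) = 0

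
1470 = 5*294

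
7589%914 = 277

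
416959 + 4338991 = 4755950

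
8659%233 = 38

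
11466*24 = 275184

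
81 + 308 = 389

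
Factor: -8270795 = -1*5^1*13^1*19^1*37^1*181^1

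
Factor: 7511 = 7^1 * 29^1 * 37^1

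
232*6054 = 1404528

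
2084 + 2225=4309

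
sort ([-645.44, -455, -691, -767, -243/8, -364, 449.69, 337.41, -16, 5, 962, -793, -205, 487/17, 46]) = [-793, -767, -691, -645.44, -455, -364, -205, -243/8, -16, 5, 487/17, 46, 337.41, 449.69, 962]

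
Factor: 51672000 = 2^6 * 3^1 * 5^3 * 2153^1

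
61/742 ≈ 0.0822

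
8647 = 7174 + 1473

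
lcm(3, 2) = 6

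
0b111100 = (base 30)20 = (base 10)60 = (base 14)44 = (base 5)220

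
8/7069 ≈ 0.00113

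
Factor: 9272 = 2^3*19^1*61^1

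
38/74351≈0.000511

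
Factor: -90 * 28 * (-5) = 2^3 * 3^2 * 5^2 * 7^1 = 12600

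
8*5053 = 40424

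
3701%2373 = 1328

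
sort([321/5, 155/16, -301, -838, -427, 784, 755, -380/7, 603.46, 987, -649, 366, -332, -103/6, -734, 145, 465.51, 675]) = [-838, -734, -649, -427, -332, -301, -380/7, -103/6, 155/16, 321/5, 145, 366, 465.51, 603.46, 675, 755, 784, 987]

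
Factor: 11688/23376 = 2^(-1) = 1/2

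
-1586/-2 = 793 = 793.00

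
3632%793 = 460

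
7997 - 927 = 7070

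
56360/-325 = -11272/65 ≈ -173.42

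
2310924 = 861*2684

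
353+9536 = 9889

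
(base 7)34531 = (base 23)gga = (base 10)8842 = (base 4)2022022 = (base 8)21212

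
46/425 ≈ 0.108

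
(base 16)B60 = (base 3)10222212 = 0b101101100000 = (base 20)75C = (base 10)2912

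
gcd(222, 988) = 2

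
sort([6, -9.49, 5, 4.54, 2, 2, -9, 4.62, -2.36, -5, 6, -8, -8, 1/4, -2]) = [-9.49, -9, -8, -8, -5, -2.36, -2, 1/4, 2, 2, 4.54, 4.62, 5, 6, 6]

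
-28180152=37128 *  (-759)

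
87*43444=3779628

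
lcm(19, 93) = 1767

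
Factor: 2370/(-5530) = -1*3^1*7^(-1) = -3/7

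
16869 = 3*5623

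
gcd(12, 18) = 6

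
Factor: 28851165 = 3^2*5^1*7^1*91591^1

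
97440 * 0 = 0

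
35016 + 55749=90765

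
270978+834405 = 1105383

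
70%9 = 7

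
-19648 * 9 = -176832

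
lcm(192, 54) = 1728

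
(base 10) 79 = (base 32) 2f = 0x4f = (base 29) 2l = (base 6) 211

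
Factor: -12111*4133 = -1*3^1*11^1*367^1*4133^1 = -50054763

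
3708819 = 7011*529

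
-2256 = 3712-5968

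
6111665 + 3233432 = 9345097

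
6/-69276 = -1/11546 ≈ -0.0000866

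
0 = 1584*0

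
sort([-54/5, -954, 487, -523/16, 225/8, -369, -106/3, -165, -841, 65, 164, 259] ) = [-954, -841, -369, -165, -106/3, -523/16, -54/5, 225/8, 65, 164, 259, 487] 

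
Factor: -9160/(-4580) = 2^1 = 2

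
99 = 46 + 53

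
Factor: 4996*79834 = 2^3*179^1*223^1*1249^1 = 398850664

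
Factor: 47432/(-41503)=-1*2^3*7^(-1)=-8/7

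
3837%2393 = 1444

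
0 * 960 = 0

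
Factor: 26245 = 5^1 * 29^1 * 181^1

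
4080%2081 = 1999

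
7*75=525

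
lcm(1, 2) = 2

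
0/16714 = 0 = 0.00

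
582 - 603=-21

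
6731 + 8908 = 15639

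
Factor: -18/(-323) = 2^1*3^2*17^(-1)*19^(-1)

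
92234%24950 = 17384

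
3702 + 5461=9163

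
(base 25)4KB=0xBC3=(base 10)3011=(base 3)11010112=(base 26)4BL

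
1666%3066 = 1666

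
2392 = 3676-1284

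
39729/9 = 4414 + 1/3 ≈ 4414.33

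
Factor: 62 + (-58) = 2^2 = 4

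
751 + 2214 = 2965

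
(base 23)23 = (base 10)49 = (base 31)1i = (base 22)25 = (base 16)31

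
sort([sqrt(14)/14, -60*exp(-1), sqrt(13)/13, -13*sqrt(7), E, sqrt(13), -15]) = [-13*sqrt(7), -60*exp(-1), -15, sqrt(14)/14, sqrt(13)/13, E, sqrt(13)]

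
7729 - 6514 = 1215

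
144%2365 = 144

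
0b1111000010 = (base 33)t5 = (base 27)18h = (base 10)962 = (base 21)23h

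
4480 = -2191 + 6671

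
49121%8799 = 5126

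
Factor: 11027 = 11027^1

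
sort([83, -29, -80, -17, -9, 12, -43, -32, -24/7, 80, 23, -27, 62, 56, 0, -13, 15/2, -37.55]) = [-80, -43, -37.55, -32, -29, -27, -17, -13, -9, -24/7, 0, 15/2, 12, 23, 56, 62, 80, 83]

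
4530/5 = 906 = 906.00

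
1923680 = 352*5465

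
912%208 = 80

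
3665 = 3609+56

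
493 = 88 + 405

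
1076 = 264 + 812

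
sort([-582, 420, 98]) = [-582, 98, 420]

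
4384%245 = 219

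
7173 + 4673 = 11846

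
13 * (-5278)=-68614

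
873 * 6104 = 5328792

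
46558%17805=10948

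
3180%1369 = 442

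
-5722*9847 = -56344534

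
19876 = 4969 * 4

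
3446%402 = 230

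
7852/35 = 224 + 12/35 ≈ 224.34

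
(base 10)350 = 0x15e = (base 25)e0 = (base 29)c2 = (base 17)13a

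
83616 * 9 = 752544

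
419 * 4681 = 1961339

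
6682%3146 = 390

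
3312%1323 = 666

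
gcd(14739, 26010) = 867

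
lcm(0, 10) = 0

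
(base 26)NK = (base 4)21222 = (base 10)618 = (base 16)26A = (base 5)4433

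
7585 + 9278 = 16863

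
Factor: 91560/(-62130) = -1 * 2^2 * 7^1 * 19^(-1) = -28/19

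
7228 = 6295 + 933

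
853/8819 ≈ 0.0967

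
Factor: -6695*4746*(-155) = 2^1*3^1*5^2*7^1*13^1*31^1*103^1*113^1 = 4925042850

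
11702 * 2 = 23404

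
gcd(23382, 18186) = 2598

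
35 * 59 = 2065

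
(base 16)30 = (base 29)1j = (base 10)48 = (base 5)143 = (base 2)110000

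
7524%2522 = 2480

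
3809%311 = 77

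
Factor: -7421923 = -1*7421923^1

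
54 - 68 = -14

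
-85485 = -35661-49824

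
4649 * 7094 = 32980006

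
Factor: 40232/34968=3^(-1)*31^(-1)*107^1=107/93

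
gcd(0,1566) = 1566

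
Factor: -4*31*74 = -1*2^3*31^1*37^1 = -9176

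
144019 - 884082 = -740063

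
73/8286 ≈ 0.00881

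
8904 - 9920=-1016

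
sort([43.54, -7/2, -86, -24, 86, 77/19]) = [-86, -24, -7/2, 77/19, 43.54, 86]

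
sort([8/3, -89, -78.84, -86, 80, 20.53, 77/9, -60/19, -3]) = [-89, -86, -78.84, -60/19, -3, 8/3, 77/9, 20.53, 80]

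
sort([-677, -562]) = [-677, -562]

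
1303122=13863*94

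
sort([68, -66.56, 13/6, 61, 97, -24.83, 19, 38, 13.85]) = [-66.56, -24.83, 13/6, 13.85, 19, 38, 61, 68, 97]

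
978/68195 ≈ 0.0143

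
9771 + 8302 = 18073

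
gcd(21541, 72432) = 1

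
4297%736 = 617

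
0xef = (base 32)7f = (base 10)239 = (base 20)bj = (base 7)461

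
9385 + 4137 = 13522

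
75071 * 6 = 450426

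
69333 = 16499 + 52834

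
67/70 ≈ 0.957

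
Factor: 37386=2^1 * 3^2 * 31^1 * 67^1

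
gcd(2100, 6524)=28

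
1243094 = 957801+285293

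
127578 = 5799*22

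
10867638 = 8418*1291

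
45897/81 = 15299/27 ≈ 566.63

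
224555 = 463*485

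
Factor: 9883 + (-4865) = 2^1*13^1*193^1 = 5018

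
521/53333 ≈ 0.00977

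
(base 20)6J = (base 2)10001011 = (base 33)47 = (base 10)139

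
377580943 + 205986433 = 583567376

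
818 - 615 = 203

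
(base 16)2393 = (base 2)10001110010011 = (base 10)9107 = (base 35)7f7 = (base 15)2a72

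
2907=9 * 323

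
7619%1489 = 174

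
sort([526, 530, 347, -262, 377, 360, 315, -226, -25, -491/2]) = [-262, -491/2, -226, -25, 315, 347, 360, 377, 526, 530]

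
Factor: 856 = 2^3*107^1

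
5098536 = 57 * 89448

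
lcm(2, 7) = 14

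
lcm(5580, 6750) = 418500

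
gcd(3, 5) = 1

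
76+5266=5342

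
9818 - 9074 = 744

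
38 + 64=102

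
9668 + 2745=12413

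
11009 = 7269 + 3740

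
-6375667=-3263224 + -3112443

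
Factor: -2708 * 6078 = -1 * 2^3 * 3^1 * 677^1 * 1013^1 = -16459224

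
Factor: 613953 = 3^3*22739^1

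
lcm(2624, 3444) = 55104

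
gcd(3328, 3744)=416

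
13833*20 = 276660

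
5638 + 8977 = 14615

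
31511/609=51 + 452/609 ≈ 51.74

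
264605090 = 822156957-557551867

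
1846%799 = 248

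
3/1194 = 1/398 ≈ 0.00251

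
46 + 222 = 268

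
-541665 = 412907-954572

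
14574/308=47+7/22 ≈ 47.32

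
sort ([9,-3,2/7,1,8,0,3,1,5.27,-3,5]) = [-3,-3,0,2/7,1,1,3,5,5.27,8,9]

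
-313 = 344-657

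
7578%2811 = 1956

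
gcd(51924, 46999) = 1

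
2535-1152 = 1383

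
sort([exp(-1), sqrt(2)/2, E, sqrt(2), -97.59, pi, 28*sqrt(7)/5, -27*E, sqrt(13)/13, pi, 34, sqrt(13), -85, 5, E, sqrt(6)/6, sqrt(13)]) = [-97.59, -85, -27*E, sqrt(13)/13, exp(-1), sqrt(6)/6, sqrt(2)/2, sqrt(2), E, E, pi, pi, sqrt(13), sqrt(13), 5, 28*sqrt(7)/5, 34]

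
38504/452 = 85+21/113 ≈ 85.19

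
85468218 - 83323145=2145073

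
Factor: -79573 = -1*13^1*6121^1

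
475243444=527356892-52113448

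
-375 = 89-464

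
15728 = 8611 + 7117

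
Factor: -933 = -1 * 3^1 * 311^1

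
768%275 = 218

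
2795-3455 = -660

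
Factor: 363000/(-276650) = -1 * 2^2 * 3^1 * 5^1 * 11^1 * 503^(-1) = -660/503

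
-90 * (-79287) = 7135830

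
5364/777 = 6 + 234/259 ≈ 6.90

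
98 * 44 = 4312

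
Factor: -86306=-1*2^1*11^1*3923^1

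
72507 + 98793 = 171300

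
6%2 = 0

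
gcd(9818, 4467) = 1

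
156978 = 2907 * 54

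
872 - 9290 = -8418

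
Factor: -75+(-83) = -1*2^1*79^1 = -158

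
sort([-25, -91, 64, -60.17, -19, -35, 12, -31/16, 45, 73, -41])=[-91, -60.17, -41, -35, -25, -19, -31/16, 12, 45, 64, 73]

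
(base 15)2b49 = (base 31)9kp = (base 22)j4a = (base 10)9294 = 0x244e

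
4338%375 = 213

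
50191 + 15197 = 65388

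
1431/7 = 204 + 3/7 ≈ 204.43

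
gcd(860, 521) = 1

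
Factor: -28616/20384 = -1 * 2^(-2) * 13^(-1) * 73^1 = -73/52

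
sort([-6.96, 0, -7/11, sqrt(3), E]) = [-6.96, -7/11, 0, sqrt(3), E]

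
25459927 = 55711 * 457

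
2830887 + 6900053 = 9730940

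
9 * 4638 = 41742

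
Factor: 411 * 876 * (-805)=-1 * 2^2 * 3^2 * 5^1 * 7^1 * 23^1 * 73^1 * 137^1=-289828980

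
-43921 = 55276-99197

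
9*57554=517986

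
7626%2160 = 1146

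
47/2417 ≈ 0.0194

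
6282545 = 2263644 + 4018901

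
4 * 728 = 2912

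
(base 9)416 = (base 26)d1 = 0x153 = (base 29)bk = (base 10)339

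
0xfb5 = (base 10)4021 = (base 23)7dj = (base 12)23b1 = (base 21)92a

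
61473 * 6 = 368838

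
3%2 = 1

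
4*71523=286092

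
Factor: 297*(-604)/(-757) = 2^2*3^3*11^1*151^1*757^(-1) = 179388/757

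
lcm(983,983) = 983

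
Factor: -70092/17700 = -1 * 3^2 * 5^(-2) * 11^1 = -99/25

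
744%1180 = 744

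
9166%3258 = 2650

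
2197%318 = 289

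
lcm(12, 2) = 12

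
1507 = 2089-582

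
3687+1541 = 5228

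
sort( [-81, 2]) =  [-81, 2]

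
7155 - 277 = 6878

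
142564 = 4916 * 29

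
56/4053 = 8/579 ≈ 0.0138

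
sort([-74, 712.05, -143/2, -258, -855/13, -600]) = [-600, -258, -74, -143/2, -855/13, 712.05]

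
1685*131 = 220735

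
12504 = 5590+6914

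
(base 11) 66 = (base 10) 72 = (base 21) 39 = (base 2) 1001000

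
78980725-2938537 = 76042188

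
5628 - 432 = 5196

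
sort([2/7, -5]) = [-5, 2/7]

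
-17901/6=-5967/2=-2983.50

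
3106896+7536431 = 10643327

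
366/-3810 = -61/635 ≈ -0.0961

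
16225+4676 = 20901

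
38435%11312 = 4499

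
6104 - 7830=-1726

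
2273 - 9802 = -7529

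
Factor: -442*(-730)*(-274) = -1*2^3*5^1*13^1*17^1*73^1*137^1 = -88408840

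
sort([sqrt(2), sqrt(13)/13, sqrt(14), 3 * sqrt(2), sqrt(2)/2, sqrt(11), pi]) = [sqrt(13)/13, sqrt(2)/2, sqrt(2), pi, sqrt(11), sqrt(14), 3 * sqrt(2)]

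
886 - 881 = 5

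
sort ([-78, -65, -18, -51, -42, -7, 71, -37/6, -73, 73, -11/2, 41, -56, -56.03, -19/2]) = [-78, -73, -65, -56.03, -56, -51, -42, -18, -19/2, -7, -37/6, -11/2, 41, 71, 73]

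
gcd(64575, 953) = 1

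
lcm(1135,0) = 0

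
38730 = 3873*10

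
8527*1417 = 12082759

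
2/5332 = 1/2666 ≈ 0.000375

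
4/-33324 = -1/8331 ≈ -0.000120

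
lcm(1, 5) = 5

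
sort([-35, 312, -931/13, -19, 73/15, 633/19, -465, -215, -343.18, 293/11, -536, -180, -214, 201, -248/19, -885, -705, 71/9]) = [-885, -705, -536, -465, -343.18, -215, -214, -180, -931/13, -35, -19, -248/19, 73/15, 71/9, 293/11, 633/19, 201, 312]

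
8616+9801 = 18417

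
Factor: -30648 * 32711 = -1 * 2^3 * 3^1 * 7^1 * 1277^1 * 4673^1 = -1002526728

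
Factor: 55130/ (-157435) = -1 * 2^1 * 23^ (-1) * 37^ (-1) * 149^1 = -298/851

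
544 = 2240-1696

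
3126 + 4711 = 7837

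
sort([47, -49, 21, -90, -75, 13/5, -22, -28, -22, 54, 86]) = [-90, -75, -49, -28, -22, -22, 13/5, 21, 47, 54, 86]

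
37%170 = 37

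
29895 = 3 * 9965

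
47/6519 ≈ 0.00721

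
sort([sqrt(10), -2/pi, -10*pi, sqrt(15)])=[-10*pi, -2/pi, sqrt(10), sqrt(15)]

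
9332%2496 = 1844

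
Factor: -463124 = -1*2^2*115781^1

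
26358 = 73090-46732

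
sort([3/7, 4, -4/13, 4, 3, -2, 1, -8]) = [-8, -2, -4/13, 3/7, 1, 3, 4, 4]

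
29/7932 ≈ 0.00366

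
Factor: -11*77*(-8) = 2^3*7^1*11^2 = 6776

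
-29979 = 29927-59906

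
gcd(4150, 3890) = 10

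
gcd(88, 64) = 8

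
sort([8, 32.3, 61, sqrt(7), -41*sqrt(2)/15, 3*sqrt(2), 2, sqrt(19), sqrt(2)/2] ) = [-41*sqrt(2)/15, sqrt(2)/2, 2, sqrt(7), 3*sqrt(2), sqrt(19), 8, 32.3, 61] 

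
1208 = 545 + 663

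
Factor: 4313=19^1*227^1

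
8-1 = 7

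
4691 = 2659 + 2032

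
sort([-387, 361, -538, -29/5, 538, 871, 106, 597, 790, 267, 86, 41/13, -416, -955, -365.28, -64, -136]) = [-955, -538, -416, -387, -365.28, -136, -64, -29/5, 41/13, 86, 106, 267, 361, 538, 597, 790, 871]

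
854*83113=70978502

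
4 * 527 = 2108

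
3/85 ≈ 0.0353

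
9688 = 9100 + 588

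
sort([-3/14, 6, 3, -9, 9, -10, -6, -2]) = [-10, -9, -6, -2, -3/14, 3, 6, 9]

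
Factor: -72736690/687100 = -1 * 2^(-1) * 5^(-1) * 13^1 * 6871^(-1) * 559513^1 = -7273669/68710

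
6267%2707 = 853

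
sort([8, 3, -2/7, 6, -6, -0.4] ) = [-6, -0.4, -2/7, 3, 6, 8] 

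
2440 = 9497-7057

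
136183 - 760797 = -624614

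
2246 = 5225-2979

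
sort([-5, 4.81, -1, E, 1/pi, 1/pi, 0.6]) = [-5, -1, 1/pi, 1/pi, 0.6, E, 4.81]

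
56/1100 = 14/275 ≈ 0.0509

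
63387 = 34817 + 28570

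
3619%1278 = 1063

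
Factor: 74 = 2^1*37^1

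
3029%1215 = 599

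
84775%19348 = 7383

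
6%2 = 0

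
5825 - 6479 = -654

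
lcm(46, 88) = 2024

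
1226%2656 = 1226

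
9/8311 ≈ 0.00108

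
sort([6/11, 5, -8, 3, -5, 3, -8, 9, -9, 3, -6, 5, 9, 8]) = [-9, -8, -8, -6, -5, 6/11, 3, 3, 3, 5, 5, 8, 9, 9]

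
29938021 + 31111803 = 61049824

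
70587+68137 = 138724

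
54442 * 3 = 163326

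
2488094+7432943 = 9921037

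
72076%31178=9720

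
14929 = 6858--8071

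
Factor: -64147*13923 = -1*3^2*7^1*13^1*17^1*23^1*2789^1 = -893118681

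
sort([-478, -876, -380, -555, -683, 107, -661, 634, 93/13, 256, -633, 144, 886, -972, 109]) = [-972, -876, -683, -661, -633, -555, -478, -380, 93/13, 107, 109, 144, 256, 634, 886]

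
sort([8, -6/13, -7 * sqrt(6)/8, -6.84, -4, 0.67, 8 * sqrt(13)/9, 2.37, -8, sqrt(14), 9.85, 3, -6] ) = [-8, -6.84, -6, -4, -7 * sqrt(6)/8, -6/13, 0.67, 2.37, 3, 8 * sqrt(13)/9, sqrt(14), 8, 9.85] 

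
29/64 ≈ 0.453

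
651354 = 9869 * 66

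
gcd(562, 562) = 562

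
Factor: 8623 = 8623^1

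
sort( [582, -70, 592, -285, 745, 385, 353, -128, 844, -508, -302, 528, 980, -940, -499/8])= [-940, -508, -302, -285, -128, -70, -499/8, 353, 385, 528, 582, 592, 745, 844, 980]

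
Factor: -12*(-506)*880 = 2^7*3^1*5^1*11^2*23^1 = 5343360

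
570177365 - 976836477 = -406659112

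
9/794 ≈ 0.0113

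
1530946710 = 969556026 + 561390684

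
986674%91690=69774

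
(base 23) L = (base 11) 1A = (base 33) L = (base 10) 21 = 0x15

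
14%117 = 14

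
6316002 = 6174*1023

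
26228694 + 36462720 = 62691414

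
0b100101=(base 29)18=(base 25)1c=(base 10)37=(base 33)14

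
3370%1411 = 548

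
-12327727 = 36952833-49280560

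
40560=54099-13539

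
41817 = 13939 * 3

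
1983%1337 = 646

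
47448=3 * 15816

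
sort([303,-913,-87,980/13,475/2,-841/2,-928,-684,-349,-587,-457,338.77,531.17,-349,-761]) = [-928,-913,-761,-684,-587,-457,-841/2,-349,-349,-87,980/13,475/2,303,338.77,531.17]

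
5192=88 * 59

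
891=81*11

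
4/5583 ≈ 0.000716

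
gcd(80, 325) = 5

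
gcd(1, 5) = 1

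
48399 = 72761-24362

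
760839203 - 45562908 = 715276295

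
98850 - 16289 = 82561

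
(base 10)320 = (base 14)18c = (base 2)101000000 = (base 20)g0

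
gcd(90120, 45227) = 1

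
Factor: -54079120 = -1*2^4*5^1*103^1*6563^1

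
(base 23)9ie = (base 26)7hf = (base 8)12105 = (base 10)5189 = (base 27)735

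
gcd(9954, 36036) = 126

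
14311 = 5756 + 8555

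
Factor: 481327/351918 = 2^(-1)*3^(-3)*7^(-1)*11^1*47^1 = 517/378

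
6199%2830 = 539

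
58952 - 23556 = 35396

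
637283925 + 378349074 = 1015632999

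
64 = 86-22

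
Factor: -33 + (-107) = -1*2^2*5^1*7^1 = -140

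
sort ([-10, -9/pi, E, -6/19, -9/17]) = [-10, -9/pi, -9/17, -6/19, E]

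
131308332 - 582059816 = -450751484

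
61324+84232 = 145556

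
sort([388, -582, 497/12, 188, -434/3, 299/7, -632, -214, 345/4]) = [-632, -582, -214, -434/3, 497/12, 299/7, 345/4, 188, 388]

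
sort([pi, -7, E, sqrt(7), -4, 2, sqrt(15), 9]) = [-7, -4, 2, sqrt(7), E, pi, sqrt(15), 9]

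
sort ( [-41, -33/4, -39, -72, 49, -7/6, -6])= [-72, -41, -39, -33/4, -6, -7/6, 49]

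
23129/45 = 513 + 44/45 ≈ 513.98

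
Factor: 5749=5749^1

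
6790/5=1358=1358.00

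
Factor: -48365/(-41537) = 5^1*17^1*73^(-1) = 85/73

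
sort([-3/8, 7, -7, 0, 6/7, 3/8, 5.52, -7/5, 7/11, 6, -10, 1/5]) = [-10, -7, -7/5, -3/8, 0, 1/5, 3/8, 7/11, 6/7, 5.52, 6, 7]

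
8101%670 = 61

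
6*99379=596274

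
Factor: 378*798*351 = 2^2*3^7*7^2*13^1*19^1 = 105877044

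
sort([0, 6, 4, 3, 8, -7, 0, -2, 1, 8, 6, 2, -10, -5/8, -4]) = [-10, -7, -4, -2, -5/8, 0, 0, 1, 2, 3, 4, 6, 6, 8, 8]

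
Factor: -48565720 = -1*2^3*5^1*7^1*29^1*5981^1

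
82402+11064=93466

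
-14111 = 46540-60651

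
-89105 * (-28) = 2494940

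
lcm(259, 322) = 11914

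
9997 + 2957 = 12954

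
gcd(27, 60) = 3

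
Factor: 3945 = 3^1*5^1*263^1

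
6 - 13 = -7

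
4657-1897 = 2760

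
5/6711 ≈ 0.000745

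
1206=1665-459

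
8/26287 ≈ 0.000304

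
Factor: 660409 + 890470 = 11^1*140989^1 = 1550879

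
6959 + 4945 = 11904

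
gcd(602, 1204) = 602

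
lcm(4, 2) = 4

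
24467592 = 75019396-50551804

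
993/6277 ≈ 0.158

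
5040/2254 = 360/161 ≈ 2.24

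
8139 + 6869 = 15008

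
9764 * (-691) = -6746924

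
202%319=202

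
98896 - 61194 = 37702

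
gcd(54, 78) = 6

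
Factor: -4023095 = -1 * 5^1 * 804619^1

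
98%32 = 2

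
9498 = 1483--8015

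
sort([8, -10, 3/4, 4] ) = [-10, 3/4, 4, 8] 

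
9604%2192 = 836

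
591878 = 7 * 84554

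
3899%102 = 23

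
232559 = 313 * 743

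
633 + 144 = 777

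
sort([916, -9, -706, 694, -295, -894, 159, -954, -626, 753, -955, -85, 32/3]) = [-955, -954, -894, -706, -626, -295, -85, -9, 32/3, 159, 694, 753, 916]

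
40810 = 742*55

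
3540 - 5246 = -1706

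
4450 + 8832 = 13282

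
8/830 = 4/415 ≈ 0.00964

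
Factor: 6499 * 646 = 2^1 * 17^1 * 19^1 * 67^1 * 97^1 = 4198354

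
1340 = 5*268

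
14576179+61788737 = 76364916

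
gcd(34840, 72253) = 1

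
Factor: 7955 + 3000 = 5^1*7^1*313^1 = 10955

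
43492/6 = 21746/3 ≈ 7248.67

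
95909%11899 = 717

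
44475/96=14825/32 ≈ 463.28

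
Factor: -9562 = -1 * 2^1 * 7^1 * 683^1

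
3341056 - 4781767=-1440711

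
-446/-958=223/479≈0.466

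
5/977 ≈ 0.00512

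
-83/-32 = 2 + 19/32 ≈ 2.59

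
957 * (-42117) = -40305969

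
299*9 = 2691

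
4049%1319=92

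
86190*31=2671890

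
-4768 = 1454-6222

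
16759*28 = 469252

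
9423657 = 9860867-437210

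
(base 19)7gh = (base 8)5440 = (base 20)728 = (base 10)2848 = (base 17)9e9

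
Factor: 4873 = 11^1*443^1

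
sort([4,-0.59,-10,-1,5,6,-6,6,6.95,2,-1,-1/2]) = [-10,-6,-1,-1,-0.59,-1/2,2,4,5,6,6,6.95]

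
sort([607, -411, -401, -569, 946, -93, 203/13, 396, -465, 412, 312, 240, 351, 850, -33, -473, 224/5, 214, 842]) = [-569, -473, -465, -411, -401, -93, -33, 203/13, 224/5, 214, 240, 312, 351, 396, 412, 607, 842, 850, 946]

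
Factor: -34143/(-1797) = 19^1 = 19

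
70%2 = 0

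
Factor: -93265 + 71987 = -1 * 2^1 * 10639^1 = -21278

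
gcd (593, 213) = 1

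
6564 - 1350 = 5214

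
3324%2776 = 548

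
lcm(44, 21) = 924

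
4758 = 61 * 78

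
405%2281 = 405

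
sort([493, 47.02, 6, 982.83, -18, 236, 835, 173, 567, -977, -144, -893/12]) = [-977, -144, -893/12, -18, 6, 47.02, 173, 236, 493, 567, 835, 982.83]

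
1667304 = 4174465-2507161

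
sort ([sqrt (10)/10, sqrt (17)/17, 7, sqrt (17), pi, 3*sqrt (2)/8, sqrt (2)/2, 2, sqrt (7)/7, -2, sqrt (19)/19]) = [-2, sqrt (19)/19, sqrt (17)/17, sqrt (10)/10, sqrt (7)/7, 3*sqrt (2)/8, sqrt (2)/2, 2, pi, sqrt (17), 7]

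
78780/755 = 104+52/151 ≈ 104.34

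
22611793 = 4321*5233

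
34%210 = 34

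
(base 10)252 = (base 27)99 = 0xfc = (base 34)7e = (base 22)ba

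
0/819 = 0 = 0.00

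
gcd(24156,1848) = 132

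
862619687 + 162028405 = 1024648092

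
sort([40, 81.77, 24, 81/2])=[24, 40, 81/2, 81.77]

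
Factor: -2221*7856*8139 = -1*2^4*3^1*491^1*2221^1*2713^1 = -142010704464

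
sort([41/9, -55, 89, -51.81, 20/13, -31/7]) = [-55, -51.81, -31/7, 20/13, 41/9, 89]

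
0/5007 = 0 = 0.00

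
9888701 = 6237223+3651478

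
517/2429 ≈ 0.213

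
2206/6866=1103/3433 ≈ 0.321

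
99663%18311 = 8108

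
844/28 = 211/7 ≈ 30.14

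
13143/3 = 4381 = 4381.00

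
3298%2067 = 1231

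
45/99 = 5/11 ≈ 0.455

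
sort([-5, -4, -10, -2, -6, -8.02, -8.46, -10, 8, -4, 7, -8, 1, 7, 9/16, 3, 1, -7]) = [-10, -10, -8.46, -8.02, -8, -7, -6, -5, -4, -4, -2, 9/16, 1, 1, 3, 7, 7, 8]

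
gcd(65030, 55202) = 14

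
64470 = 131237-66767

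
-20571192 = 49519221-70090413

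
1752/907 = 1 + 845/907 ≈ 1.93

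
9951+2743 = 12694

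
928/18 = 464/9 ≈ 51.56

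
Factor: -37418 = -1*2^1*53^1*353^1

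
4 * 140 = 560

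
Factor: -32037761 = -1 * 7^1 * 1327^1 * 3449^1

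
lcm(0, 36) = 0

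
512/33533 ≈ 0.0153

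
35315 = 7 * 5045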